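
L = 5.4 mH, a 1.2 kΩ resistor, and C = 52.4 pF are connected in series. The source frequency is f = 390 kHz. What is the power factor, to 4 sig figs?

0.2152

ω = 2πf = 2.45e+06 rad/s
X_L = ωL = 13230 Ω
X_C = 1/(ωC) = 7788 Ω
Net reactance X = X_L − X_C = 5444 Ω
Z = 1200 + j5444 Ω
|Z| = √(1200² + 5444²) = 5575 Ω
∠Z = arctan(5444/1200) = 77.57°
cos φ = cos(77.57°) = 0.2152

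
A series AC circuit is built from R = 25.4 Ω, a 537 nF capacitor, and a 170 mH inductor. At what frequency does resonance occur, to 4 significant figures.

ω₀ = 1/√(LC) = 1/√(0.17 × 5.37e-07) = 3310 rad/s
f₀ = ω₀/(2π) = 526.8 Hz

526.8 Hz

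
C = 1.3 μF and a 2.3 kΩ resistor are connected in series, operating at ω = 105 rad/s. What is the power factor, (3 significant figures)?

0.300

X_C = 1/(ωC) = 7330 Ω
Z = 2300 − j7330 Ω
|Z| = √(2300² + 7330²) = 7680 Ω
∠Z = arctan(-7330/2300) = -72.6°
cos φ = cos(-72.6°) = 0.300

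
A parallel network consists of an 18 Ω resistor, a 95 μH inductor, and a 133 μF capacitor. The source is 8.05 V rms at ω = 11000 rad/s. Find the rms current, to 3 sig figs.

4.10 A

X_L = ωL = 1.05 Ω
X_C = 1/(ωC) = 0.684 Ω
Parallel: admittances add. Y = 1/R + 1/(jωL) + jωC
Y = (0.0556 + j0.506) S
|Y| = 0.509 S → |Z| = 1/|Y| = 1.96 Ω, ∠Z = −∠Y = -83.7°
I = V/|Z| = 8.05/1.96 = 4.10 A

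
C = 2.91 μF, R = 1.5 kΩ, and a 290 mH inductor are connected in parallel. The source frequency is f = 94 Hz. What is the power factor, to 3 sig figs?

ω = 2πf = 590.6 rad/s
X_L = ωL = 171 Ω
X_C = 1/(ωC) = 582 Ω
Parallel: admittances add. Y = 1/R + 1/(jωL) + jωC
Y = (0.000667 − j0.00412) S
|Y| = 0.00417 S → |Z| = 1/|Y| = 240 Ω, ∠Z = −∠Y = 80.8°
cos φ = cos(80.8°) = 0.160

0.160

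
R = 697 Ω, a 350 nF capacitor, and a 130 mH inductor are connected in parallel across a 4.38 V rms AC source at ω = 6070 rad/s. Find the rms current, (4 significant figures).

7.320 mA

X_L = ωL = 789.1 Ω
X_C = 1/(ωC) = 470.7 Ω
Parallel: admittances add. Y = 1/R + 1/(jωL) + jωC
Y = (0.001435 + j0.0008572) S
|Y| = 0.001671 S → |Z| = 1/|Y| = 598.3 Ω, ∠Z = −∠Y = -30.86°
I = V/|Z| = 4.38/598.3 = 7.320 mA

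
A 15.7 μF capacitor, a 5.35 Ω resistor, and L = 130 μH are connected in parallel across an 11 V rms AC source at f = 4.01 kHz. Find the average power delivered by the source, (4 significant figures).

ω = 2πf = 25200 rad/s
X_L = ωL = 3.275 Ω
X_C = 1/(ωC) = 2.528 Ω
Parallel: admittances add. Y = 1/R + 1/(jωL) + jωC
Y = (0.1869 + j0.09027) S
|Y| = 0.2076 S → |Z| = 1/|Y| = 4.818 Ω, ∠Z = −∠Y = -25.78°
I = V/|Z| = 2.283 A
P = VI cos φ = 11 × 2.283 × cos(-25.78°) = 22.62 W

22.62 W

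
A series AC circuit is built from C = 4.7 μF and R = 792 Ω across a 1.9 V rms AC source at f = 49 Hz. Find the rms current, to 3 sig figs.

ω = 2πf = 307.9 rad/s
X_C = 1/(ωC) = 691 Ω
Z = 792 − j691 Ω
|Z| = √(792² + 691²) = 1050 Ω
I = V/|Z| = 1.9/1050 = 1.81 mA

1.81 mA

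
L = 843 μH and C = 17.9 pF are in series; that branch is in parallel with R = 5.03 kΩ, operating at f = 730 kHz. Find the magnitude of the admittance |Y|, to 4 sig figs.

ω = 2πf = 4.587e+06 rad/s
X_L = ωL = 3867 Ω
X_C = 1/(ωC) = 12180 Ω
Branch 1: Z₁ = R = 5030 Ω
Branch 2 (series LC): Z₂ = j(X_L − X_C) = −j8313 Ω
Parallel: Z = Z₁Z₂/(Z₁+Z₂), |Z| = 4304 Ω, ∠Z = -31.18°
|Y| = 1/|Z| = 232.4 μS

232.4 μS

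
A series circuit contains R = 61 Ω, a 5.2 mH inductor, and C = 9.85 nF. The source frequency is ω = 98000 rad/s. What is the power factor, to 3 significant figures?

X_L = ωL = 510 Ω
X_C = 1/(ωC) = 1040 Ω
Net reactance X = X_L − X_C = -526 Ω
Z = 61.0 − j526 Ω
|Z| = √(61.0² + 526²) = 530 Ω
∠Z = arctan(-526/61.0) = -83.4°
cos φ = cos(-83.4°) = 0.115

0.115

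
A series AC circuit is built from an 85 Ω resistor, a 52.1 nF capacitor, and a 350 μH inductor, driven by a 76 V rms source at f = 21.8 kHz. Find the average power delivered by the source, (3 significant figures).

31.2 W

ω = 2πf = 137000 rad/s
X_L = ωL = 47.9 Ω
X_C = 1/(ωC) = 140 Ω
Net reactance X = X_L − X_C = -92.2 Ω
Z = 85.0 − j92.2 Ω
|Z| = √(85.0² + 92.2²) = 125 Ω
∠Z = arctan(-92.2/85.0) = -47.3°
I = V/|Z| = 606 mA
P = VI cos φ = 76 × 0.606 × cos(-47.3°) = 31.2 W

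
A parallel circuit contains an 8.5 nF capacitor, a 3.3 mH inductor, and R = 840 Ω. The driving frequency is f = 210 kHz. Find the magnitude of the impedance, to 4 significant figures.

90.50 Ω

ω = 2πf = 1.319e+06 rad/s
X_L = ωL = 4354 Ω
X_C = 1/(ωC) = 89.16 Ω
Parallel: admittances add. Y = 1/R + 1/(jωL) + jωC
Y = (0.001190 + j0.01099) S
|Y| = 0.01105 S → |Z| = 1/|Y| = 90.50 Ω, ∠Z = −∠Y = -83.82°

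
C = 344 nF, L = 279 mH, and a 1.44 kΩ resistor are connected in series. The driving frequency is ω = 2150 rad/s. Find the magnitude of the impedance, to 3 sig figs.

X_L = ωL = 600 Ω
X_C = 1/(ωC) = 1350 Ω
Net reactance X = X_L − X_C = -752 Ω
Z = 1440 − j752 Ω
|Z| = √(1440² + 752²) = 1620 Ω

1620 Ω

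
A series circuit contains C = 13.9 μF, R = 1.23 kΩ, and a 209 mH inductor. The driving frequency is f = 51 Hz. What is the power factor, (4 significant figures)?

0.9919

ω = 2πf = 320.4 rad/s
X_L = ωL = 66.97 Ω
X_C = 1/(ωC) = 224.5 Ω
Net reactance X = X_L − X_C = -157.5 Ω
Z = 1230 − j157.5 Ω
|Z| = √(1230² + 157.5²) = 1240 Ω
∠Z = arctan(-157.5/1230) = -7.299°
cos φ = cos(-7.299°) = 0.9919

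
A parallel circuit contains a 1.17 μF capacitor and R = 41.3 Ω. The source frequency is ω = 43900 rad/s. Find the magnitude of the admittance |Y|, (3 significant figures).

X_C = 1/(ωC) = 19.5 Ω
Parallel: admittances add. Y = 1/R + jωC
Y = (0.0242 + j0.0514) S
|Y| = 0.0568 S → |Z| = 1/|Y| = 17.6 Ω, ∠Z = −∠Y = -64.8°

56.8 mS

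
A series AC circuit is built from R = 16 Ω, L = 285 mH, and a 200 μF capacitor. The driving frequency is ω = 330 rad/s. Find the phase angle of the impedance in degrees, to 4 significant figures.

78.54°

X_L = ωL = 94.05 Ω
X_C = 1/(ωC) = 15.15 Ω
Net reactance X = X_L − X_C = 78.90 Ω
Z = 16.00 + j78.90 Ω
|Z| = √(16.00² + 78.90²) = 80.50 Ω
∠Z = arctan(78.90/16.00) = 78.54°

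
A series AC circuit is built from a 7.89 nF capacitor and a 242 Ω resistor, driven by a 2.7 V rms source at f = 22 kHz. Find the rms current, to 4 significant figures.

ω = 2πf = 138200 rad/s
X_C = 1/(ωC) = 916.9 Ω
Z = 242.0 − j916.9 Ω
|Z| = √(242.0² + 916.9²) = 948.3 Ω
I = V/|Z| = 2.7/948.3 = 2.847 mA

2.847 mA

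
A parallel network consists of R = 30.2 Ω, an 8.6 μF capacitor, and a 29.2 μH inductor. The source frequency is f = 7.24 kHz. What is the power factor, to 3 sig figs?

0.0912

ω = 2πf = 45490 rad/s
X_L = ωL = 1.33 Ω
X_C = 1/(ωC) = 2.56 Ω
Parallel: admittances add. Y = 1/R + 1/(jωL) + jωC
Y = (0.0331 − j0.362) S
|Y| = 0.363 S → |Z| = 1/|Y| = 2.75 Ω, ∠Z = −∠Y = 84.8°
cos φ = cos(84.8°) = 0.0912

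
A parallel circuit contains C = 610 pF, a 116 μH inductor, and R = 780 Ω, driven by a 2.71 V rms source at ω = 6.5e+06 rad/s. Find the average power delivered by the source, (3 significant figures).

9.42 mW

X_L = ωL = 754 Ω
X_C = 1/(ωC) = 252 Ω
Parallel: admittances add. Y = 1/R + 1/(jωL) + jωC
Y = (0.00128 + j0.00264) S
|Y| = 0.00293 S → |Z| = 1/|Y| = 341 Ω, ∠Z = −∠Y = -64.1°
I = V/|Z| = 7.95 mA
P = VI cos φ = 2.71 × 0.00795 × cos(-64.1°) = 9.42 mW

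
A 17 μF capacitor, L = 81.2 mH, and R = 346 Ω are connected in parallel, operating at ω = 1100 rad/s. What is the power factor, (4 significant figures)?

X_L = ωL = 89.32 Ω
X_C = 1/(ωC) = 53.48 Ω
Parallel: admittances add. Y = 1/R + 1/(jωL) + jωC
Y = (0.002890 + j0.007504) S
|Y| = 0.008042 S → |Z| = 1/|Y| = 124.4 Ω, ∠Z = −∠Y = -68.94°
cos φ = cos(-68.94°) = 0.3594

0.3594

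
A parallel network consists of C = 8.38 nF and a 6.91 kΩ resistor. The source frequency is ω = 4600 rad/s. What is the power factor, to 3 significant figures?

X_C = 1/(ωC) = 25900 Ω
Parallel: admittances add. Y = 1/R + jωC
Y = (0.000145 + j3.85e-05) S
|Y| = 0.000150 S → |Z| = 1/|Y| = 6680 Ω, ∠Z = −∠Y = -14.9°
cos φ = cos(-14.9°) = 0.966

0.966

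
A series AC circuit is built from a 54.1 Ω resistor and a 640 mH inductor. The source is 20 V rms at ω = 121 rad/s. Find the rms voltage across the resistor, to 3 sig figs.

11.5 V

X_L = ωL = 77.4 Ω
Z = 54.1 + j77.4 Ω
|Z| = √(54.1² + 77.4²) = 94.5 Ω
I = V/|Z| = 212 mA
V_R = I·|Z_R| = 0.212 × 54.1 = 11.5 V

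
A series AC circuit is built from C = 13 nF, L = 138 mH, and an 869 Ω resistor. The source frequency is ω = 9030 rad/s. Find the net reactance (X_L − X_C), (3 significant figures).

-7270 Ω

X_L = ωL = 1250 Ω
X_C = 1/(ωC) = 8520 Ω
X = 1250 − 8520 = -7270 Ω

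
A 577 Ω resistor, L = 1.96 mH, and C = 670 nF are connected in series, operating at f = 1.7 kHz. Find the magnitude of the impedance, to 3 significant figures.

ω = 2πf = 10680 rad/s
X_L = ωL = 20.9 Ω
X_C = 1/(ωC) = 140 Ω
Net reactance X = X_L − X_C = -119 Ω
Z = 577 − j119 Ω
|Z| = √(577² + 119²) = 589 Ω

589 Ω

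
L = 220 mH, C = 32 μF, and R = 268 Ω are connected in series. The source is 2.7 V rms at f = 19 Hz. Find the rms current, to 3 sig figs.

7.57 mA

ω = 2πf = 119.4 rad/s
X_L = ωL = 26.3 Ω
X_C = 1/(ωC) = 262 Ω
Net reactance X = X_L − X_C = -236 Ω
Z = 268 − j236 Ω
|Z| = √(268² + 236²) = 357 Ω
I = V/|Z| = 2.7/357 = 7.57 mA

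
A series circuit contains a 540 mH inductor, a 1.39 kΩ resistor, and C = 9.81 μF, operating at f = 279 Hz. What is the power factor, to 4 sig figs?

0.8426

ω = 2πf = 1753 rad/s
X_L = ωL = 946.6 Ω
X_C = 1/(ωC) = 58.15 Ω
Net reactance X = X_L − X_C = 888.5 Ω
Z = 1390 + j888.5 Ω
|Z| = √(1390² + 888.5²) = 1650 Ω
∠Z = arctan(888.5/1390) = 32.59°
cos φ = cos(32.59°) = 0.8426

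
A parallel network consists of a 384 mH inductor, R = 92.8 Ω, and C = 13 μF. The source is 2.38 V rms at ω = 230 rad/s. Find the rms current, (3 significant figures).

32.4 mA

X_L = ωL = 88.3 Ω
X_C = 1/(ωC) = 334 Ω
Parallel: admittances add. Y = 1/R + 1/(jωL) + jωC
Y = (0.0108 − j0.00833) S
|Y| = 0.0136 S → |Z| = 1/|Y| = 73.4 Ω, ∠Z = −∠Y = 37.7°
I = V/|Z| = 2.38/73.4 = 32.4 mA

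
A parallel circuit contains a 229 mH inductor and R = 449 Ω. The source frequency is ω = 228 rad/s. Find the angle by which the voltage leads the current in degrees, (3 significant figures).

83.4°

X_L = ωL = 52.2 Ω
Parallel: admittances add. Y = 1/R + 1/(jωL)
Y = (0.00223 − j0.0192) S
|Y| = 0.0193 S → |Z| = 1/|Y| = 51.9 Ω, ∠Z = −∠Y = 83.4°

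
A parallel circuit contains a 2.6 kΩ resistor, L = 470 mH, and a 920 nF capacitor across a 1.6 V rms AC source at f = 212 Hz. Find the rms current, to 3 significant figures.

ω = 2πf = 1332 rad/s
X_L = ωL = 626 Ω
X_C = 1/(ωC) = 816 Ω
Parallel: admittances add. Y = 1/R + 1/(jωL) + jωC
Y = (0.000385 − j0.000372) S
|Y| = 0.000535 S → |Z| = 1/|Y| = 1870 Ω, ∠Z = −∠Y = 44.0°
I = V/|Z| = 1.6/1870 = 856 μA

856 μA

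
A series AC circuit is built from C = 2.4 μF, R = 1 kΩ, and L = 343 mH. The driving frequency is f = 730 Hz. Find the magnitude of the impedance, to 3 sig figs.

ω = 2πf = 4587 rad/s
X_L = ωL = 1570 Ω
X_C = 1/(ωC) = 90.8 Ω
Net reactance X = X_L − X_C = 1480 Ω
Z = 1000 + j1480 Ω
|Z| = √(1000² + 1480²) = 1790 Ω

1790 Ω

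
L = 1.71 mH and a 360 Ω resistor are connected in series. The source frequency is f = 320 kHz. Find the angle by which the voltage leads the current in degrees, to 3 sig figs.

ω = 2πf = 2.011e+06 rad/s
X_L = ωL = 3440 Ω
Z = 360 + j3440 Ω
|Z| = √(360² + 3440²) = 3460 Ω
∠Z = arctan(3440/360) = 84.0°

84.0°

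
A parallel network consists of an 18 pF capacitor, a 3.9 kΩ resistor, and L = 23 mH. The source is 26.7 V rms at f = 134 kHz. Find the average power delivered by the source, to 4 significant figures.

ω = 2πf = 841900 rad/s
X_L = ωL = 19360 Ω
X_C = 1/(ωC) = 65980 Ω
Parallel: admittances add. Y = 1/R + 1/(jωL) + jωC
Y = (0.0002564 − j3.649e-05) S
|Y| = 0.0002590 S → |Z| = 1/|Y| = 3861 Ω, ∠Z = −∠Y = 8.098°
I = V/|Z| = 6.915 mA
P = VI cos φ = 26.7 × 0.006915 × cos(8.098°) = 182.8 mW

182.8 mW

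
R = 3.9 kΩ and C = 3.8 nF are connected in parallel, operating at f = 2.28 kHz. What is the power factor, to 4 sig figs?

ω = 2πf = 14330 rad/s
X_C = 1/(ωC) = 18370 Ω
Parallel: admittances add. Y = 1/R + jωC
Y = (0.0002564 + j5.444e-05) S
|Y| = 0.0002621 S → |Z| = 1/|Y| = 3815 Ω, ∠Z = −∠Y = -11.99°
cos φ = cos(-11.99°) = 0.9782

0.9782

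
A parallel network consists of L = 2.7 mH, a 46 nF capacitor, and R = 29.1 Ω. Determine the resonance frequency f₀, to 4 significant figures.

14.28 kHz

ω₀ = 1/√(LC) = 1/√(0.0027 × 4.6e-08) = 89730 rad/s
f₀ = ω₀/(2π) = 14.28 kHz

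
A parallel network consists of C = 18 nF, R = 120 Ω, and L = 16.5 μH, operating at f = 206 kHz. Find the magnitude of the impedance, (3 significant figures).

ω = 2πf = 1.294e+06 rad/s
X_L = ωL = 21.4 Ω
X_C = 1/(ωC) = 42.9 Ω
Parallel: admittances add. Y = 1/R + 1/(jωL) + jωC
Y = (0.00833 − j0.0235) S
|Y| = 0.0250 S → |Z| = 1/|Y| = 40.1 Ω, ∠Z = −∠Y = 70.5°

40.1 Ω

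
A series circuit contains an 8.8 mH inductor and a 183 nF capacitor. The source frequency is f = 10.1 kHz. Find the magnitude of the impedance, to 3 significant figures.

ω = 2πf = 63460 rad/s
X_L = ωL = 558 Ω
X_C = 1/(ωC) = 86.1 Ω
Net reactance X = X_L − X_C = 472 Ω
Z = j472 Ω
|Z| = √(0² + 472²) = 472 Ω

472 Ω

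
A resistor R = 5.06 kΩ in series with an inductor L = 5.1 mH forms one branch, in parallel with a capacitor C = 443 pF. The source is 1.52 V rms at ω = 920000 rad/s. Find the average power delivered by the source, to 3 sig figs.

X_L = ωL = 4690 Ω
X_C = 1/(ωC) = 2450 Ω
Branch 1 (R+jX_L): Z₁ = 5060 + j4690 Ω, |Z₁| = 6900 Ω
Branch 2 (−jX_C): Z₂ = −j2450 Ω
Parallel: Z = Z₁Z₂/(Z₁+Z₂), |Z| = 3060 Ω, ∠Z = -71.0°
I = V/|Z| = 497 μA
P = VI cos φ = 1.52 × 0.000497 × cos(-71.0°) = 246 μW

246 μW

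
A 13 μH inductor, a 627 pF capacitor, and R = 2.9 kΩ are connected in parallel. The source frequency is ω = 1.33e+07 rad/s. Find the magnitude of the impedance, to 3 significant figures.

388 Ω

X_L = ωL = 173 Ω
X_C = 1/(ωC) = 120 Ω
Parallel: admittances add. Y = 1/R + 1/(jωL) + jωC
Y = (0.000345 + j0.00256) S
|Y| = 0.00258 S → |Z| = 1/|Y| = 388 Ω, ∠Z = −∠Y = -82.3°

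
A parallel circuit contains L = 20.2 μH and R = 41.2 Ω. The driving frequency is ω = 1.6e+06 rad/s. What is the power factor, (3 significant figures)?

0.617

X_L = ωL = 32.3 Ω
Parallel: admittances add. Y = 1/R + 1/(jωL)
Y = (0.0243 − j0.0309) S
|Y| = 0.0393 S → |Z| = 1/|Y| = 25.4 Ω, ∠Z = −∠Y = 51.9°
cos φ = cos(51.9°) = 0.617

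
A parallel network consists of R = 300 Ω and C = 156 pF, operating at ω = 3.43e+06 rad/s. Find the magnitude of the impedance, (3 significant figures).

X_C = 1/(ωC) = 1870 Ω
Parallel: admittances add. Y = 1/R + jωC
Y = (0.00333 + j0.000535) S
|Y| = 0.00338 S → |Z| = 1/|Y| = 296 Ω, ∠Z = −∠Y = -9.12°

296 Ω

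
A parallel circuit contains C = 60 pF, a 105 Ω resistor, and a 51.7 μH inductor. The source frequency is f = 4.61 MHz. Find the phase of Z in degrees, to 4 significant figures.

ω = 2πf = 2.897e+07 rad/s
X_L = ωL = 1498 Ω
X_C = 1/(ωC) = 575.4 Ω
Parallel: admittances add. Y = 1/R + 1/(jωL) + jωC
Y = (0.009524 + j0.001070) S
|Y| = 0.009584 S → |Z| = 1/|Y| = 104.3 Ω, ∠Z = −∠Y = -6.411°

-6.411°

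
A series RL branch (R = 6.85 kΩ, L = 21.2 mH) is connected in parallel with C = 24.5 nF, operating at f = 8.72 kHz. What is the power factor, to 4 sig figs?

ω = 2πf = 54790 rad/s
X_L = ωL = 1162 Ω
X_C = 1/(ωC) = 745.0 Ω
Branch 1 (R+jX_L): Z₁ = 6850 + j1162 Ω, |Z₁| = 6948 Ω
Branch 2 (−jX_C): Z₂ = −j745.0 Ω
Parallel: Z = Z₁Z₂/(Z₁+Z₂), |Z| = 754.2 Ω, ∠Z = -83.86°
cos φ = cos(-83.86°) = 0.1070

0.1070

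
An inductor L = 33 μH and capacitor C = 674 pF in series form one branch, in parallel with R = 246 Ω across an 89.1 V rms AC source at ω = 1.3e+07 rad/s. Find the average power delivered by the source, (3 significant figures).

32.3 W

X_L = ωL = 429 Ω
X_C = 1/(ωC) = 114 Ω
Branch 1: Z₁ = R = 246 Ω
Branch 2 (series LC): Z₂ = j(X_L − X_C) = j315 Ω
Parallel: Z = Z₁Z₂/(Z₁+Z₂), |Z| = 194 Ω, ∠Z = 38.0°
I = V/|Z| = 460 mA
P = VI cos φ = 89.1 × 0.460 × cos(38.0°) = 32.3 W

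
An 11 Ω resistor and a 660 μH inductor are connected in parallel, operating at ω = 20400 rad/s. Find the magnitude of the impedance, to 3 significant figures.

X_L = ωL = 13.5 Ω
Parallel: admittances add. Y = 1/R + 1/(jωL)
Y = (0.0909 − j0.0743) S
|Y| = 0.117 S → |Z| = 1/|Y| = 8.52 Ω, ∠Z = −∠Y = 39.2°

8.52 Ω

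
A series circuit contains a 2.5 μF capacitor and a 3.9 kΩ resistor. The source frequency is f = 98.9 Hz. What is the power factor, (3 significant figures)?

ω = 2πf = 621.4 rad/s
X_C = 1/(ωC) = 644 Ω
Z = 3900 − j644 Ω
|Z| = √(3900² + 644²) = 3950 Ω
∠Z = arctan(-644/3900) = -9.37°
cos φ = cos(-9.37°) = 0.987

0.987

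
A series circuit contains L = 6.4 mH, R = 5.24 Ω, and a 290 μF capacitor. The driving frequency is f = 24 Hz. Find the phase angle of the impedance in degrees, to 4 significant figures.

-76.55°

ω = 2πf = 150.8 rad/s
X_L = ωL = 0.9651 Ω
X_C = 1/(ωC) = 22.87 Ω
Net reactance X = X_L − X_C = -21.90 Ω
Z = 5.240 − j21.90 Ω
|Z| = √(5.240² + 21.90²) = 22.52 Ω
∠Z = arctan(-21.90/5.240) = -76.55°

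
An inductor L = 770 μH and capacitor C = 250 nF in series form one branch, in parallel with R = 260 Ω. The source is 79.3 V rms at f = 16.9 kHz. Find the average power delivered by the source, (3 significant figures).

ω = 2πf = 106200 rad/s
X_L = ωL = 81.8 Ω
X_C = 1/(ωC) = 37.7 Ω
Branch 1: Z₁ = R = 260 Ω
Branch 2 (series LC): Z₂ = j(X_L − X_C) = j44.1 Ω
Parallel: Z = Z₁Z₂/(Z₁+Z₂), |Z| = 43.5 Ω, ∠Z = 80.4°
I = V/|Z| = 1.82 A
P = VI cos φ = 79.3 × 1.82 × cos(80.4°) = 24.2 W

24.2 W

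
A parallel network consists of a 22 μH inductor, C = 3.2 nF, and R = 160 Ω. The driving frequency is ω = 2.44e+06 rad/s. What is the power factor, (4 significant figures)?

0.5002

X_L = ωL = 53.68 Ω
X_C = 1/(ωC) = 128.1 Ω
Parallel: admittances add. Y = 1/R + 1/(jωL) + jωC
Y = (0.006250 − j0.01082) S
|Y| = 0.01250 S → |Z| = 1/|Y| = 80.02 Ω, ∠Z = −∠Y = 59.99°
cos φ = cos(59.99°) = 0.5002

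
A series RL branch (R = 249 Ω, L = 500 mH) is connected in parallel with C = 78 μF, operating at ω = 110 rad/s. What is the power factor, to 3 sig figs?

X_L = ωL = 55.0 Ω
X_C = 1/(ωC) = 117 Ω
Branch 1 (R+jX_L): Z₁ = 249 + j55.0 Ω, |Z₁| = 255 Ω
Branch 2 (−jX_C): Z₂ = −j117 Ω
Parallel: Z = Z₁Z₂/(Z₁+Z₂), |Z| = 116 Ω, ∠Z = -63.7°
cos φ = cos(-63.7°) = 0.444

0.444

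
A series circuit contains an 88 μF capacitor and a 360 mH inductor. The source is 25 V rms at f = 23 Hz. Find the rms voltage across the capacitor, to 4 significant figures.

73.88 V

ω = 2πf = 144.5 rad/s
X_L = ωL = 52.02 Ω
X_C = 1/(ωC) = 78.63 Ω
Net reactance X = X_L − X_C = -26.61 Ω
Z = − j26.61 Ω
|Z| = √(0² + 26.61²) = 26.61 Ω
I = V/|Z| = 939.5 mA
V_C = I·|Z_C| = 0.9395 × 78.63 = 73.88 V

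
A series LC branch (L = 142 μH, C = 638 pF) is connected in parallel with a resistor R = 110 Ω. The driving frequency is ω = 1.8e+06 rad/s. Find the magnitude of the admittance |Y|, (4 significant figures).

X_L = ωL = 255.6 Ω
X_C = 1/(ωC) = 870.8 Ω
Branch 1: Z₁ = R = 110.0 Ω
Branch 2 (series LC): Z₂ = j(X_L − X_C) = −j615.2 Ω
Parallel: Z = Z₁Z₂/(Z₁+Z₂), |Z| = 108.3 Ω, ∠Z = -10.14°
|Y| = 1/|Z| = 9.235 mS

9.235 mS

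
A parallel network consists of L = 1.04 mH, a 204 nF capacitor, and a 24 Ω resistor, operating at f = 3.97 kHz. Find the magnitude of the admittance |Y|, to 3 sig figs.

53.4 mS

ω = 2πf = 24940 rad/s
X_L = ωL = 25.9 Ω
X_C = 1/(ωC) = 197 Ω
Parallel: admittances add. Y = 1/R + 1/(jωL) + jωC
Y = (0.0417 − j0.0335) S
|Y| = 0.0534 S → |Z| = 1/|Y| = 18.7 Ω, ∠Z = −∠Y = 38.8°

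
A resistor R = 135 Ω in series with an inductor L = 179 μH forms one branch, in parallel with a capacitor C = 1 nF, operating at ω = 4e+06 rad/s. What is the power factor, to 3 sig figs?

X_L = ωL = 716 Ω
X_C = 1/(ωC) = 250 Ω
Branch 1 (R+jX_L): Z₁ = 135 + j716 Ω, |Z₁| = 729 Ω
Branch 2 (−jX_C): Z₂ = −j250 Ω
Parallel: Z = Z₁Z₂/(Z₁+Z₂), |Z| = 375 Ω, ∠Z = -84.5°
cos φ = cos(-84.5°) = 0.0955

0.0955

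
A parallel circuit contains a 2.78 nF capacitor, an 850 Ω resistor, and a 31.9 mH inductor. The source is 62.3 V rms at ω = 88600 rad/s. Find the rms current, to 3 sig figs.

X_L = ωL = 2830 Ω
X_C = 1/(ωC) = 4060 Ω
Parallel: admittances add. Y = 1/R + 1/(jωL) + jωC
Y = (0.00118 − j0.000108) S
|Y| = 0.00118 S → |Z| = 1/|Y| = 846 Ω, ∠Z = −∠Y = 5.22°
I = V/|Z| = 62.3/846 = 73.6 mA

73.6 mA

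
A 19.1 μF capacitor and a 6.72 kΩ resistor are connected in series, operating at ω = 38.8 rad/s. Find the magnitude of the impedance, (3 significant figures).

X_C = 1/(ωC) = 1350 Ω
Z = 6720 − j1350 Ω
|Z| = √(6720² + 1350²) = 6850 Ω

6850 Ω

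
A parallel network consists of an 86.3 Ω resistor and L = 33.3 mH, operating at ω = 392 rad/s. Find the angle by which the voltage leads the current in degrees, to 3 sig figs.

X_L = ωL = 13.1 Ω
Parallel: admittances add. Y = 1/R + 1/(jωL)
Y = (0.0116 − j0.0766) S
|Y| = 0.0775 S → |Z| = 1/|Y| = 12.9 Ω, ∠Z = −∠Y = 81.4°

81.4°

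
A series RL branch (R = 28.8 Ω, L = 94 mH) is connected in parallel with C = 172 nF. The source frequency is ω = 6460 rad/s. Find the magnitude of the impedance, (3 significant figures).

1860 Ω

X_L = ωL = 607 Ω
X_C = 1/(ωC) = 900 Ω
Branch 1 (R+jX_L): Z₁ = 28.8 + j607 Ω, |Z₁| = 608 Ω
Branch 2 (−jX_C): Z₂ = −j900 Ω
Parallel: Z = Z₁Z₂/(Z₁+Z₂), |Z| = 1860 Ω, ∠Z = 81.7°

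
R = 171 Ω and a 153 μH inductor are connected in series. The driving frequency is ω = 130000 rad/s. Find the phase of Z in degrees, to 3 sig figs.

6.63°

X_L = ωL = 19.9 Ω
Z = 171 + j19.9 Ω
|Z| = √(171² + 19.9²) = 172 Ω
∠Z = arctan(19.9/171) = 6.63°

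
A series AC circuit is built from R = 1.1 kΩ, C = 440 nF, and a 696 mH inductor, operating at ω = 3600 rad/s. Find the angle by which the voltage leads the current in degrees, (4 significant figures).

59.59°

X_L = ωL = 2506 Ω
X_C = 1/(ωC) = 631.3 Ω
Net reactance X = X_L − X_C = 1874 Ω
Z = 1100 + j1874 Ω
|Z| = √(1100² + 1874²) = 2173 Ω
∠Z = arctan(1874/1100) = 59.59°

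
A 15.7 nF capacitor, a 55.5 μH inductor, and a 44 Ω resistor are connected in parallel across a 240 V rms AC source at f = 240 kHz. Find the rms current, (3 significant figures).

6.14 A

ω = 2πf = 1.508e+06 rad/s
X_L = ωL = 83.7 Ω
X_C = 1/(ωC) = 42.2 Ω
Parallel: admittances add. Y = 1/R + 1/(jωL) + jωC
Y = (0.0227 + j0.0117) S
|Y| = 0.0256 S → |Z| = 1/|Y| = 39.1 Ω, ∠Z = −∠Y = -27.3°
I = V/|Z| = 240/39.1 = 6.14 A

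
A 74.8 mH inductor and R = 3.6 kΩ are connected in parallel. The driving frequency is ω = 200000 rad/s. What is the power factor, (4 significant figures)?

0.9722

X_L = ωL = 14960 Ω
Parallel: admittances add. Y = 1/R + 1/(jωL)
Y = (0.0002778 − j6.684e-05) S
|Y| = 0.0002857 S → |Z| = 1/|Y| = 3500 Ω, ∠Z = −∠Y = 13.53°
cos φ = cos(13.53°) = 0.9722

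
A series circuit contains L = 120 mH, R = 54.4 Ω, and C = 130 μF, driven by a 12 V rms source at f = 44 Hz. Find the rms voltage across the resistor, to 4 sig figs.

11.94 V

ω = 2πf = 276.5 rad/s
X_L = ωL = 33.18 Ω
X_C = 1/(ωC) = 27.82 Ω
Net reactance X = X_L − X_C = 5.351 Ω
Z = 54.40 + j5.351 Ω
|Z| = √(54.40² + 5.351²) = 54.66 Ω
I = V/|Z| = 219.5 mA
V_R = I·|Z_R| = 0.2195 × 54.40 = 11.94 V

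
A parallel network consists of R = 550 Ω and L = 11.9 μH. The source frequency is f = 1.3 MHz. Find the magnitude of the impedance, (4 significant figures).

95.72 Ω

ω = 2πf = 8.168e+06 rad/s
X_L = ωL = 97.20 Ω
Parallel: admittances add. Y = 1/R + 1/(jωL)
Y = (0.001818 − j0.01029) S
|Y| = 0.01045 S → |Z| = 1/|Y| = 95.72 Ω, ∠Z = −∠Y = 79.98°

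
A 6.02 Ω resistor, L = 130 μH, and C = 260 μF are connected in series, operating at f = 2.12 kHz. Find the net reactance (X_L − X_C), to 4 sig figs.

1.443 Ω

ω = 2πf = 13320 rad/s
X_L = ωL = 1.732 Ω
X_C = 1/(ωC) = 0.2887 Ω
X = 1.732 − 0.2887 = 1.443 Ω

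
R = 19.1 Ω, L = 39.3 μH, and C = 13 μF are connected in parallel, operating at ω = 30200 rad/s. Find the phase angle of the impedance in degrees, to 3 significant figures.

83.4°

X_L = ωL = 1.19 Ω
X_C = 1/(ωC) = 2.55 Ω
Parallel: admittances add. Y = 1/R + 1/(jωL) + jωC
Y = (0.0524 − j0.450) S
|Y| = 0.453 S → |Z| = 1/|Y| = 2.21 Ω, ∠Z = −∠Y = 83.4°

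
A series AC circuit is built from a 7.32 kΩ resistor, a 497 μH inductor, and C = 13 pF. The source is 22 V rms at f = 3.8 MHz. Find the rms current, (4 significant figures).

1.942 mA

ω = 2πf = 2.388e+07 rad/s
X_L = ωL = 11870 Ω
X_C = 1/(ωC) = 3222 Ω
Net reactance X = X_L − X_C = 8645 Ω
Z = 7320 + j8645 Ω
|Z| = √(7320² + 8645²) = 11330 Ω
I = V/|Z| = 22/11330 = 1.942 mA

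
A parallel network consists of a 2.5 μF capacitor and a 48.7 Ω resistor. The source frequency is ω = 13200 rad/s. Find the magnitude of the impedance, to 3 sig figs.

X_C = 1/(ωC) = 30.3 Ω
Parallel: admittances add. Y = 1/R + jωC
Y = (0.0205 + j0.0330) S
|Y| = 0.0389 S → |Z| = 1/|Y| = 25.7 Ω, ∠Z = −∠Y = -58.1°

25.7 Ω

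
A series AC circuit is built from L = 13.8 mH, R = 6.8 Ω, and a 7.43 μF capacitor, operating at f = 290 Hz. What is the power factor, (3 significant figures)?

ω = 2πf = 1822 rad/s
X_L = ωL = 25.1 Ω
X_C = 1/(ωC) = 73.9 Ω
Net reactance X = X_L − X_C = -48.7 Ω
Z = 6.80 − j48.7 Ω
|Z| = √(6.80² + 48.7²) = 49.2 Ω
∠Z = arctan(-48.7/6.80) = -82.1°
cos φ = cos(-82.1°) = 0.138

0.138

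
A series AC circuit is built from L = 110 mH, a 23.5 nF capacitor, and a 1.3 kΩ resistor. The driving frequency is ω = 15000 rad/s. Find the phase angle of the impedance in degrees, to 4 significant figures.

-42.40°

X_L = ωL = 1650 Ω
X_C = 1/(ωC) = 2837 Ω
Net reactance X = X_L − X_C = -1187 Ω
Z = 1300 − j1187 Ω
|Z| = √(1300² + 1187²) = 1760 Ω
∠Z = arctan(-1187/1300) = -42.40°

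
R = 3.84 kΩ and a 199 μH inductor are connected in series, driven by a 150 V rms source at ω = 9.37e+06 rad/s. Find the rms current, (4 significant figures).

X_L = ωL = 1865 Ω
Z = 3840 + j1865 Ω
|Z| = √(3840² + 1865²) = 4269 Ω
I = V/|Z| = 150/4269 = 35.14 mA

35.14 mA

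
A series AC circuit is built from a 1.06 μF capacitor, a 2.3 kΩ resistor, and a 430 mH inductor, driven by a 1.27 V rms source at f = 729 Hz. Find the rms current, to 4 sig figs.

438.2 μA

ω = 2πf = 4580 rad/s
X_L = ωL = 1970 Ω
X_C = 1/(ωC) = 206.0 Ω
Net reactance X = X_L − X_C = 1764 Ω
Z = 2300 + j1764 Ω
|Z| = √(2300² + 1764²) = 2898 Ω
I = V/|Z| = 1.27/2898 = 438.2 μA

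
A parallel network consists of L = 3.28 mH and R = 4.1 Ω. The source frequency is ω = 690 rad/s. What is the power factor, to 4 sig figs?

0.4833

X_L = ωL = 2.263 Ω
Parallel: admittances add. Y = 1/R + 1/(jωL)
Y = (0.2439 − j0.4419) S
|Y| = 0.5047 S → |Z| = 1/|Y| = 1.981 Ω, ∠Z = −∠Y = 61.10°
cos φ = cos(61.10°) = 0.4833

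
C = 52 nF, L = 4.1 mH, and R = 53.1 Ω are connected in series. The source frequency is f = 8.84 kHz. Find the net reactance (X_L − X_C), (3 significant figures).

ω = 2πf = 55540 rad/s
X_L = ωL = 228 Ω
X_C = 1/(ωC) = 346 Ω
X = 228 − 346 = -119 Ω

-119 Ω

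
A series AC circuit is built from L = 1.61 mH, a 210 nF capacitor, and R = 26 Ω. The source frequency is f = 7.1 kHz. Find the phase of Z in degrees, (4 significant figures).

ω = 2πf = 44610 rad/s
X_L = ωL = 71.82 Ω
X_C = 1/(ωC) = 106.7 Ω
Net reactance X = X_L − X_C = -34.92 Ω
Z = 26.00 − j34.92 Ω
|Z| = √(26.00² + 34.92²) = 43.54 Ω
∠Z = arctan(-34.92/26.00) = -53.33°

-53.33°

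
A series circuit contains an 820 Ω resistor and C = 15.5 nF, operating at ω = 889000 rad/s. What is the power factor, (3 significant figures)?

0.996

X_C = 1/(ωC) = 72.6 Ω
Z = 820 − j72.6 Ω
|Z| = √(820² + 72.6²) = 823 Ω
∠Z = arctan(-72.6/820) = -5.06°
cos φ = cos(-5.06°) = 0.996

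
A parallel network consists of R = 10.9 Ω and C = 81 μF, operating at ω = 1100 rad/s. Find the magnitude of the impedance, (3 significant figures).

7.82 Ω

X_C = 1/(ωC) = 11.2 Ω
Parallel: admittances add. Y = 1/R + jωC
Y = (0.0917 + j0.0891) S
|Y| = 0.128 S → |Z| = 1/|Y| = 7.82 Ω, ∠Z = −∠Y = -44.2°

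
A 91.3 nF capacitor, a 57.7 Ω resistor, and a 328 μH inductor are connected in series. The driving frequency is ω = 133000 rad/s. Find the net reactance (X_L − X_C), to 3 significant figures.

-38.7 Ω

X_L = ωL = 43.6 Ω
X_C = 1/(ωC) = 82.4 Ω
X = 43.6 − 82.4 = -38.7 Ω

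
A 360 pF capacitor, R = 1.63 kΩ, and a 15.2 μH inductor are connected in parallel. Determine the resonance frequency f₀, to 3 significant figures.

2.15 MHz

ω₀ = 1/√(LC) = 1/√(1.52e-05 × 3.6e-10) = 1.352e+07 rad/s
f₀ = ω₀/(2π) = 2.15 MHz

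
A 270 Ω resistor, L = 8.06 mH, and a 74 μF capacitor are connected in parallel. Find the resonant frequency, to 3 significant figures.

ω₀ = 1/√(LC) = 1/√(0.00806 × 7.4e-05) = 1295 rad/s
f₀ = ω₀/(2π) = 206 Hz

206 Hz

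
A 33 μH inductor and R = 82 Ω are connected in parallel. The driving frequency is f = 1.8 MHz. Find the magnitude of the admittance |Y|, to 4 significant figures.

ω = 2πf = 1.131e+07 rad/s
X_L = ωL = 373.2 Ω
Parallel: admittances add. Y = 1/R + 1/(jωL)
Y = (0.01220 − j0.002679) S
|Y| = 0.01249 S → |Z| = 1/|Y| = 80.09 Ω, ∠Z = −∠Y = 12.39°

12.49 mS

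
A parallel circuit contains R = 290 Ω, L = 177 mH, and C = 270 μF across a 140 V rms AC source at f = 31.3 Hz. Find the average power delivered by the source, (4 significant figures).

ω = 2πf = 196.7 rad/s
X_L = ωL = 34.81 Ω
X_C = 1/(ωC) = 18.83 Ω
Parallel: admittances add. Y = 1/R + 1/(jωL) + jωC
Y = (0.003448 + j0.02437) S
|Y| = 0.02461 S → |Z| = 1/|Y| = 40.63 Ω, ∠Z = −∠Y = -81.95°
I = V/|Z| = 3.446 A
P = VI cos φ = 140 × 3.446 × cos(-81.95°) = 67.59 W

67.59 W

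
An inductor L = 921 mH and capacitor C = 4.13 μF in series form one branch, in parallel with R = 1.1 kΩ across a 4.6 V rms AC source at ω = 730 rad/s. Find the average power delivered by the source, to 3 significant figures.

X_L = ωL = 672 Ω
X_C = 1/(ωC) = 332 Ω
Branch 1: Z₁ = R = 1100 Ω
Branch 2 (series LC): Z₂ = j(X_L − X_C) = j341 Ω
Parallel: Z = Z₁Z₂/(Z₁+Z₂), |Z| = 325 Ω, ∠Z = 72.8°
I = V/|Z| = 14.1 mA
P = VI cos φ = 4.6 × 0.0141 × cos(72.8°) = 19.2 mW

19.2 mW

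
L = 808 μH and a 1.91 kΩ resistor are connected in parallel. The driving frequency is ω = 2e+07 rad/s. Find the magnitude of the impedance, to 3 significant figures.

1900 Ω

X_L = ωL = 16200 Ω
Parallel: admittances add. Y = 1/R + 1/(jωL)
Y = (0.000524 − j6.19e-05) S
|Y| = 0.000527 S → |Z| = 1/|Y| = 1900 Ω, ∠Z = −∠Y = 6.74°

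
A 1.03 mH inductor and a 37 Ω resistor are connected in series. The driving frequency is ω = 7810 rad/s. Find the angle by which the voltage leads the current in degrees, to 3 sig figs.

X_L = ωL = 8.04 Ω
Z = 37.0 + j8.04 Ω
|Z| = √(37.0² + 8.04²) = 37.9 Ω
∠Z = arctan(8.04/37.0) = 12.3°

12.3°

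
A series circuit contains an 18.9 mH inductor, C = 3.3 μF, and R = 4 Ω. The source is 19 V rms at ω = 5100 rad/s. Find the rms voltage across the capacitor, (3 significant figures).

30.4 V

X_L = ωL = 96.4 Ω
X_C = 1/(ωC) = 59.4 Ω
Net reactance X = X_L − X_C = 37.0 Ω
Z = 4.00 + j37.0 Ω
|Z| = √(4.00² + 37.0²) = 37.2 Ω
I = V/|Z| = 511 mA
V_C = I·|Z_C| = 0.511 × 59.4 = 30.4 V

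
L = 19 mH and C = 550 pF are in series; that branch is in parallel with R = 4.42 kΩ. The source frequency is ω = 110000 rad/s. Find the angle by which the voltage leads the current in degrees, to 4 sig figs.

-17.02°

X_L = ωL = 2090 Ω
X_C = 1/(ωC) = 16530 Ω
Branch 1: Z₁ = R = 4420 Ω
Branch 2 (series LC): Z₂ = j(X_L − X_C) = −j14440 Ω
Parallel: Z = Z₁Z₂/(Z₁+Z₂), |Z| = 4226 Ω, ∠Z = -17.02°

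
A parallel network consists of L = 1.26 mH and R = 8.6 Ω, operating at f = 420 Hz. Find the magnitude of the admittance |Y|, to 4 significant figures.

322.4 mS

ω = 2πf = 2639 rad/s
X_L = ωL = 3.325 Ω
Parallel: admittances add. Y = 1/R + 1/(jωL)
Y = (0.1163 − j0.3007) S
|Y| = 0.3224 S → |Z| = 1/|Y| = 3.101 Ω, ∠Z = −∠Y = 68.86°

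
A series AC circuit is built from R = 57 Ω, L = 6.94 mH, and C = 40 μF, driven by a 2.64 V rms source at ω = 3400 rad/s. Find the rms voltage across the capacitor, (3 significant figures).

X_L = ωL = 23.6 Ω
X_C = 1/(ωC) = 7.35 Ω
Net reactance X = X_L − X_C = 16.2 Ω
Z = 57.0 + j16.2 Ω
|Z| = √(57.0² + 16.2²) = 59.3 Ω
I = V/|Z| = 44.5 mA
V_C = I·|Z_C| = 0.0445 × 7.35 = 0.328 V

0.328 V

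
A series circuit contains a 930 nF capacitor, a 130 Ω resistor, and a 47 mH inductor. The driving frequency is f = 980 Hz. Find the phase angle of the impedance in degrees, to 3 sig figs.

41.4°

ω = 2πf = 6158 rad/s
X_L = ωL = 289 Ω
X_C = 1/(ωC) = 175 Ω
Net reactance X = X_L − X_C = 115 Ω
Z = 130 + j115 Ω
|Z| = √(130² + 115²) = 173 Ω
∠Z = arctan(115/130) = 41.4°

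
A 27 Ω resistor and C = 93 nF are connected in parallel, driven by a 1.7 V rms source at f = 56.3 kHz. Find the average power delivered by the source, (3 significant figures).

ω = 2πf = 353700 rad/s
X_C = 1/(ωC) = 30.4 Ω
Parallel: admittances add. Y = 1/R + jωC
Y = (0.0370 + j0.0329) S
|Y| = 0.0495 S → |Z| = 1/|Y| = 20.2 Ω, ∠Z = −∠Y = -41.6°
I = V/|Z| = 84.2 mA
P = VI cos φ = 1.7 × 0.0842 × cos(-41.6°) = 107 mW

107 mW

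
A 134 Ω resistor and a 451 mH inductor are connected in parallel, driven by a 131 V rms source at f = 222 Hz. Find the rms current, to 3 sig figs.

ω = 2πf = 1395 rad/s
X_L = ωL = 629 Ω
Parallel: admittances add. Y = 1/R + 1/(jωL)
Y = (0.00746 − j0.00159) S
|Y| = 0.00763 S → |Z| = 1/|Y| = 131 Ω, ∠Z = −∠Y = 12.0°
I = V/|Z| = 131/131 = 1000 mA

1000 mA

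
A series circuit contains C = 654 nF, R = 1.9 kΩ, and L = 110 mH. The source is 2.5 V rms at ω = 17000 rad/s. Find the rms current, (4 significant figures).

X_L = ωL = 1870 Ω
X_C = 1/(ωC) = 89.94 Ω
Net reactance X = X_L − X_C = 1780 Ω
Z = 1900 + j1780 Ω
|Z| = √(1900² + 1780²) = 2604 Ω
I = V/|Z| = 2.5/2604 = 960.2 μA

960.2 μA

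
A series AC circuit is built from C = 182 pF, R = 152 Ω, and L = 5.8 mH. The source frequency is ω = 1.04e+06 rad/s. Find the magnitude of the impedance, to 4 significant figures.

764.1 Ω

X_L = ωL = 6032 Ω
X_C = 1/(ωC) = 5283 Ω
Net reactance X = X_L − X_C = 748.8 Ω
Z = 152.0 + j748.8 Ω
|Z| = √(152.0² + 748.8²) = 764.1 Ω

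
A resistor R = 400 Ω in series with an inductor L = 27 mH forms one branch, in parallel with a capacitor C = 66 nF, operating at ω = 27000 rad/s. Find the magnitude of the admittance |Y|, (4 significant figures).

929.6 μS

X_L = ωL = 729.0 Ω
X_C = 1/(ωC) = 561.2 Ω
Branch 1 (R+jX_L): Z₁ = 400.0 + j729.0 Ω, |Z₁| = 831.5 Ω
Branch 2 (−jX_C): Z₂ = −j561.2 Ω
Parallel: Z = Z₁Z₂/(Z₁+Z₂), |Z| = 1076 Ω, ∠Z = -51.52°
|Y| = 1/|Z| = 929.6 μS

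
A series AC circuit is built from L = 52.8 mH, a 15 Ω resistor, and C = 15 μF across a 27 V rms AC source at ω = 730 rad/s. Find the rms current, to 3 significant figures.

X_L = ωL = 38.5 Ω
X_C = 1/(ωC) = 91.3 Ω
Net reactance X = X_L − X_C = -52.8 Ω
Z = 15.0 − j52.8 Ω
|Z| = √(15.0² + 52.8²) = 54.9 Ω
I = V/|Z| = 27/54.9 = 492 mA

492 mA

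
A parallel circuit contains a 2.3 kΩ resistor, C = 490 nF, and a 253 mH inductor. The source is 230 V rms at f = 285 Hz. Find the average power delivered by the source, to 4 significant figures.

23.00 W

ω = 2πf = 1791 rad/s
X_L = ωL = 453.0 Ω
X_C = 1/(ωC) = 1140 Ω
Parallel: admittances add. Y = 1/R + 1/(jωL) + jωC
Y = (0.0004348 − j0.001330) S
|Y| = 0.001399 S → |Z| = 1/|Y| = 714.7 Ω, ∠Z = −∠Y = 71.89°
I = V/|Z| = 321.8 mA
P = VI cos φ = 230 × 0.3218 × cos(71.89°) = 23.00 W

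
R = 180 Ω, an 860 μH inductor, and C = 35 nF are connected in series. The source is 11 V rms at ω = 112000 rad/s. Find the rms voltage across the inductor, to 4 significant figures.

4.414 V

X_L = ωL = 96.32 Ω
X_C = 1/(ωC) = 255.1 Ω
Net reactance X = X_L − X_C = -158.8 Ω
Z = 180.0 − j158.8 Ω
|Z| = √(180.0² + 158.8²) = 240.0 Ω
I = V/|Z| = 45.83 mA
V_L = I·|Z_L| = 0.04583 × 96.32 = 4.414 V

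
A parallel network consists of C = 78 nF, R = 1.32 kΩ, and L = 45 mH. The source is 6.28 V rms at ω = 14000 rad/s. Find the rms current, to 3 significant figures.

5.68 mA

X_L = ωL = 630 Ω
X_C = 1/(ωC) = 916 Ω
Parallel: admittances add. Y = 1/R + 1/(jωL) + jωC
Y = (0.000758 − j0.000495) S
|Y| = 0.000905 S → |Z| = 1/|Y| = 1100 Ω, ∠Z = −∠Y = 33.2°
I = V/|Z| = 6.28/1100 = 5.68 mA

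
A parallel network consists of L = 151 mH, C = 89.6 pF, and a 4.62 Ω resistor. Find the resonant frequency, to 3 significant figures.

ω₀ = 1/√(LC) = 1/√(0.151 × 8.96e-11) = 271900 rad/s
f₀ = ω₀/(2π) = 43.3 kHz

43.3 kHz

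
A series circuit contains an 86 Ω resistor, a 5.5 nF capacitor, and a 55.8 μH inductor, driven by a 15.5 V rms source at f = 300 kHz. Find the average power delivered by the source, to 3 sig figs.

ω = 2πf = 1.885e+06 rad/s
X_L = ωL = 105 Ω
X_C = 1/(ωC) = 96.5 Ω
Net reactance X = X_L − X_C = 8.72 Ω
Z = 86.0 + j8.72 Ω
|Z| = √(86.0² + 8.72²) = 86.4 Ω
∠Z = arctan(8.72/86.0) = 5.79°
I = V/|Z| = 179 mA
P = VI cos φ = 15.5 × 0.179 × cos(5.79°) = 2.77 W

2.77 W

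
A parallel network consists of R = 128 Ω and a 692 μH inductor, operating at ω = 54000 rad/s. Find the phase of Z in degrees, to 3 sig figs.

X_L = ωL = 37.4 Ω
Parallel: admittances add. Y = 1/R + 1/(jωL)
Y = (0.00781 − j0.0268) S
|Y| = 0.0279 S → |Z| = 1/|Y| = 35.9 Ω, ∠Z = −∠Y = 73.7°

73.7°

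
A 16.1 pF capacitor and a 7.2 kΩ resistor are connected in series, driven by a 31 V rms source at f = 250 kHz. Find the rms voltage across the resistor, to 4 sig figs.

ω = 2πf = 1.571e+06 rad/s
X_C = 1/(ωC) = 39540 Ω
Z = 7200 − j39540 Ω
|Z| = √(7200² + 39540²) = 40190 Ω
I = V/|Z| = 771.3 μA
V_R = I·|Z_R| = 0.0007713 × 7200 = 5.553 V

5.553 V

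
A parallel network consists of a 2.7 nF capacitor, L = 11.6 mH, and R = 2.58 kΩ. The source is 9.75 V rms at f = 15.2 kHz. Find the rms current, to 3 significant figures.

ω = 2πf = 95500 rad/s
X_L = ωL = 1110 Ω
X_C = 1/(ωC) = 3880 Ω
Parallel: admittances add. Y = 1/R + 1/(jωL) + jωC
Y = (0.000388 − j0.000645) S
|Y| = 0.000752 S → |Z| = 1/|Y| = 1330 Ω, ∠Z = −∠Y = 59.0°
I = V/|Z| = 9.75/1330 = 7.34 mA

7.34 mA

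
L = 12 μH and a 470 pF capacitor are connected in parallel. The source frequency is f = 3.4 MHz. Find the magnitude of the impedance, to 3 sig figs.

ω = 2πf = 2.136e+07 rad/s
X_L = ωL = 256 Ω
X_C = 1/(ωC) = 99.6 Ω
Parallel: admittances add. Y = 1/(jωL) + jωC
Y = (0 + j0.00614) S
|Y| = 0.00614 S → |Z| = 1/|Y| = 163 Ω, ∠Z = −∠Y = -90.0°

163 Ω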